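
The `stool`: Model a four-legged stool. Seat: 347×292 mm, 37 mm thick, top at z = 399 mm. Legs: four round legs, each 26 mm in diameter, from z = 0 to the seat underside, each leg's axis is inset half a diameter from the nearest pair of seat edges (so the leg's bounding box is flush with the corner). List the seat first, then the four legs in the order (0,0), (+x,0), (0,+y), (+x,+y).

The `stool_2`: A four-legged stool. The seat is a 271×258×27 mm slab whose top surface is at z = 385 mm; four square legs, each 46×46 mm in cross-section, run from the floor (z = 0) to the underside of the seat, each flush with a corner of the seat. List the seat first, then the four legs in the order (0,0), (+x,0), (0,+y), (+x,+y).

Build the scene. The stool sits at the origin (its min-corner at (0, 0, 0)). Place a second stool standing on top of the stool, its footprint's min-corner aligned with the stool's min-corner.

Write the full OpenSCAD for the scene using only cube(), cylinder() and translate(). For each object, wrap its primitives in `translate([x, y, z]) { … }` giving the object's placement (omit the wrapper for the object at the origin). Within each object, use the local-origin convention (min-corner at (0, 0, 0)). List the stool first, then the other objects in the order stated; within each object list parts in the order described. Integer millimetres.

translate([0, 0, 362]) cube([347, 292, 37]);
translate([13, 13, 0]) cylinder(h = 362, r = 13);
translate([334, 13, 0]) cylinder(h = 362, r = 13);
translate([13, 279, 0]) cylinder(h = 362, r = 13);
translate([334, 279, 0]) cylinder(h = 362, r = 13);
translate([0, 0, 399]) {
  translate([0, 0, 358]) cube([271, 258, 27]);
  cube([46, 46, 358]);
  translate([225, 0, 0]) cube([46, 46, 358]);
  translate([0, 212, 0]) cube([46, 46, 358]);
  translate([225, 212, 0]) cube([46, 46, 358]);
}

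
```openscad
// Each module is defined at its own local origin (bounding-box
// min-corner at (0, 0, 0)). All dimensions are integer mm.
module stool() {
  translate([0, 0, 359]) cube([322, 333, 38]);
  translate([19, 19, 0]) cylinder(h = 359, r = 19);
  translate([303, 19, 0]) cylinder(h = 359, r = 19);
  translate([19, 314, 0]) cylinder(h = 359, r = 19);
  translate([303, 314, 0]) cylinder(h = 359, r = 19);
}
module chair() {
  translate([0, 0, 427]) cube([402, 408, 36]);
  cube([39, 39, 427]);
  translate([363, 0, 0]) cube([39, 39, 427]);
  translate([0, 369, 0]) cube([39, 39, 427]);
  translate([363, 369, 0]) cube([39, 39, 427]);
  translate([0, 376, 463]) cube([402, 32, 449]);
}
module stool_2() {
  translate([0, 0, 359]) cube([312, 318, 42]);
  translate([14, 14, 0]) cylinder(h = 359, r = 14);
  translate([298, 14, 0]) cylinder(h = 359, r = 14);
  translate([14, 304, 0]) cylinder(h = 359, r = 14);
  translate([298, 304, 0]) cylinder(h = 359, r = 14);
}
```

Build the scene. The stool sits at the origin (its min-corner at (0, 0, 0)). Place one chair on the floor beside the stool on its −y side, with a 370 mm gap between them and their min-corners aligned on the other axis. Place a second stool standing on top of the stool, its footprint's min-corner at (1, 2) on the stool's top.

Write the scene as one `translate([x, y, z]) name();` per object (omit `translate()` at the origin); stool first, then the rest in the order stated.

stool();
translate([0, -778, 0]) chair();
translate([1, 2, 397]) stool_2();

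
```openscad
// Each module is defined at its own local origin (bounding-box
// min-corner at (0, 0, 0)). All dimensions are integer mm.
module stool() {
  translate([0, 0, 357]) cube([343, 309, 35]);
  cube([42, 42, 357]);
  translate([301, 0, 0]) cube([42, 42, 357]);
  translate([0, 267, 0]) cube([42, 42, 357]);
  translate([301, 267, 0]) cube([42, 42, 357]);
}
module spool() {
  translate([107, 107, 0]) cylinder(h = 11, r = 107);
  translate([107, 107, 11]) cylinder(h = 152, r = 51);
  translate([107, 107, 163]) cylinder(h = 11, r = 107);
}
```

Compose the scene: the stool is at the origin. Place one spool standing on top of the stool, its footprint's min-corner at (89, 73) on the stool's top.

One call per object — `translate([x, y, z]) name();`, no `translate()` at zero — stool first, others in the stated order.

stool();
translate([89, 73, 392]) spool();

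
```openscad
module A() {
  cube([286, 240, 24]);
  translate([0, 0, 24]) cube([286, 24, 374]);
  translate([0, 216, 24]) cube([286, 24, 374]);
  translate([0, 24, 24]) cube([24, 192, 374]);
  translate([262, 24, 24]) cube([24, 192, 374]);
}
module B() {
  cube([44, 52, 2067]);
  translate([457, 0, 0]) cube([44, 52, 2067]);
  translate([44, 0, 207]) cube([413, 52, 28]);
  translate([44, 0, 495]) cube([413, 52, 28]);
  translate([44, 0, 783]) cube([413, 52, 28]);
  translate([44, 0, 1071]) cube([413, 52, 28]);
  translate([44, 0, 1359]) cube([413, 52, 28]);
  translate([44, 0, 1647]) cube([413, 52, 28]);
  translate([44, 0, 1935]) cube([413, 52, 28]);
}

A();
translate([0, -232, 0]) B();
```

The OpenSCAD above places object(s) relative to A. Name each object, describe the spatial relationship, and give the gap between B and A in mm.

The ladder's nearest face is 180 mm from the open box's −y face.

A is an open box. B is a ladder. The ladder is on the floor beside the open box on its −y side. The gap between the ladder and the open box is 180 mm.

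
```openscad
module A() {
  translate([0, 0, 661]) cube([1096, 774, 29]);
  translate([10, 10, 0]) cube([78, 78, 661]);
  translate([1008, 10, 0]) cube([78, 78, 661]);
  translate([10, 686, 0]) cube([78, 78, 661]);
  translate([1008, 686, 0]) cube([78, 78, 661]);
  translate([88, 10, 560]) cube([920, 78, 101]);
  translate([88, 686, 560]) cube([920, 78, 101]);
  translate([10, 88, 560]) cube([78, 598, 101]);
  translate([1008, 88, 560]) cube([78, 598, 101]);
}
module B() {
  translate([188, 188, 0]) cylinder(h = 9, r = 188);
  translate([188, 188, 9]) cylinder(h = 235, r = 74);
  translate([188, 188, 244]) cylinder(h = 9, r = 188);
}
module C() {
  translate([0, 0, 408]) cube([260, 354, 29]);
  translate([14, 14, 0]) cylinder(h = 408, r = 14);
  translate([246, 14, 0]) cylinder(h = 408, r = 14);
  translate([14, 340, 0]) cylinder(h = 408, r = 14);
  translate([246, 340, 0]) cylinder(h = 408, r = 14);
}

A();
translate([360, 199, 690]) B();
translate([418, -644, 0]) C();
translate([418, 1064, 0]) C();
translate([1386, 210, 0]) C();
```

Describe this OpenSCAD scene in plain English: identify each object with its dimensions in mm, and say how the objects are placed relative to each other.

A is a rectangular dining table. The top is 1096×774×29 mm with its upper surface at z = 690 mm. It stands on four 78×78 mm square legs, each inset 10 mm from the nearest pair of top edges, running from the floor to the underside of the top. Four apron rails, 78 mm thick and 101 mm tall, run between adjacent legs with their top edges flush with the underside of the top and their outer faces flush with the legs' outer faces.

B is a spool: two coaxial disc flanges of radius 188 mm and thickness 9 mm, joined by a core cylinder of radius 74 mm and height 235 mm. The lower flange rests on z = 0 and the three cylinders share a vertical axis.

C is a four-legged stool. The seat is a 260×354×29 mm slab whose top surface is at z = 437 mm; four round legs, each 28 mm in diameter, run from the floor (z = 0) to the underside of the seat, each leg's axis is inset half a diameter from the nearest pair of seat edges (so the leg's bounding box is flush with the corner).

The spool is on top of the table, centred. Three stools sit around the table at the −y, +y, +x sides.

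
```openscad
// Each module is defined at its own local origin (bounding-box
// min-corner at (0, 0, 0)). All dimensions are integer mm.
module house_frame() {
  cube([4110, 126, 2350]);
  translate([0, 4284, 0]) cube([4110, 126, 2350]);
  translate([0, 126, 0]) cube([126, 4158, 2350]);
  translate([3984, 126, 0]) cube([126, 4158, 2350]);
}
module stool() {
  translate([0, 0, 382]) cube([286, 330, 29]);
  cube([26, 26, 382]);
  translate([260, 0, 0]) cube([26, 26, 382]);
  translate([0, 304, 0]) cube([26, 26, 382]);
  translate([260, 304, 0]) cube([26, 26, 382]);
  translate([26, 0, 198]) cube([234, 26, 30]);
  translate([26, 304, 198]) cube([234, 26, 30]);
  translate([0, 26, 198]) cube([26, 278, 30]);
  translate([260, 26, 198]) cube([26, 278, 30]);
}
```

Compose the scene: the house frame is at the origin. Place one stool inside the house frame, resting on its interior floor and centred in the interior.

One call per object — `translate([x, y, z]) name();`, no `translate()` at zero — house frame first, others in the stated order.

house_frame();
translate([1912, 2040, 0]) stool();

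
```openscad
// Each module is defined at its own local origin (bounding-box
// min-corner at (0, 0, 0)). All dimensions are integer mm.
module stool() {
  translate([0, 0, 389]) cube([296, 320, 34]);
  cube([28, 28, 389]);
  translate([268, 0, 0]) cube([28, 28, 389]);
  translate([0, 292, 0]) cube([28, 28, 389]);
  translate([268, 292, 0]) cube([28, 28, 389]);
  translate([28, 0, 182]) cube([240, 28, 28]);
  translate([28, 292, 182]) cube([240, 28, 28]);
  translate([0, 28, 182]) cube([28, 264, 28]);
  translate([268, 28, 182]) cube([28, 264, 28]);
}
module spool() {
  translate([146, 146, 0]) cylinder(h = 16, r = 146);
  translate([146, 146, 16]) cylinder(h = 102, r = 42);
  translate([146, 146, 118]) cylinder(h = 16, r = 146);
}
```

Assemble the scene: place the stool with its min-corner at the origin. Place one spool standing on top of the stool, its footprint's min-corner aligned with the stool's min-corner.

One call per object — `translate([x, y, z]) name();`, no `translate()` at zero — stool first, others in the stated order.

stool();
translate([0, 0, 423]) spool();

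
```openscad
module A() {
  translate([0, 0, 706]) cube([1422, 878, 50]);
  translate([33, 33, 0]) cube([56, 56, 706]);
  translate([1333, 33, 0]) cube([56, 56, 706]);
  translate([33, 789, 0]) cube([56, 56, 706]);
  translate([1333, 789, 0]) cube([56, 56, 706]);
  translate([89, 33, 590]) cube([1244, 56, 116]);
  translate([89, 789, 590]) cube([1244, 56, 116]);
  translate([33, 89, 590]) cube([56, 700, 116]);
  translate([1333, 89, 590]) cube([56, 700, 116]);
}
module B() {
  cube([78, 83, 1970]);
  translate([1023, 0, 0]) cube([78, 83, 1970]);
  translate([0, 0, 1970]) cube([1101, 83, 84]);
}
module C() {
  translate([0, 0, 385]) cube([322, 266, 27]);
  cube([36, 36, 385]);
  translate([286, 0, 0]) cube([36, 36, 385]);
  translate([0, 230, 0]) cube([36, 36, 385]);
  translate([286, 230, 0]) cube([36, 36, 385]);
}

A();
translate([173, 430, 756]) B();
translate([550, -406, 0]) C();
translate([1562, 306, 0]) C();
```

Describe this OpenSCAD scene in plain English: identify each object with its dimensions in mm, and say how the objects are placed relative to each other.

A is a table: top 1422 mm (x) × 878 mm (y), 50 mm thick, upper face at z = 756 mm, on four 56×56 mm square legs, each inset 33 mm from the nearest pair of top edges, running from z = 0 to the bottom of the top. Four apron rails, 56 mm thick and 116 mm tall, run between adjacent legs with their top edges flush with the underside of the top and their outer faces flush with the legs' outer faces.

B is a rectangular door frame: two vertical jambs of 78×83 mm section, 1970 mm tall, with a clear opening 945 mm wide between their inner faces. A header 84 mm tall and 83 mm deep lies on top of the jambs and spans the full outside width.

C is a simple wooden stool: a rectangular seat 322 mm (x) by 266 mm (y), 27 mm thick, top face at z = 412 mm, on four square legs, each 36×36 mm in cross-section. The legs rest on z = 0, each flush with a corner of the seat.

The door frame is on top of the table. Two stools sit around the table at the −y, +x sides.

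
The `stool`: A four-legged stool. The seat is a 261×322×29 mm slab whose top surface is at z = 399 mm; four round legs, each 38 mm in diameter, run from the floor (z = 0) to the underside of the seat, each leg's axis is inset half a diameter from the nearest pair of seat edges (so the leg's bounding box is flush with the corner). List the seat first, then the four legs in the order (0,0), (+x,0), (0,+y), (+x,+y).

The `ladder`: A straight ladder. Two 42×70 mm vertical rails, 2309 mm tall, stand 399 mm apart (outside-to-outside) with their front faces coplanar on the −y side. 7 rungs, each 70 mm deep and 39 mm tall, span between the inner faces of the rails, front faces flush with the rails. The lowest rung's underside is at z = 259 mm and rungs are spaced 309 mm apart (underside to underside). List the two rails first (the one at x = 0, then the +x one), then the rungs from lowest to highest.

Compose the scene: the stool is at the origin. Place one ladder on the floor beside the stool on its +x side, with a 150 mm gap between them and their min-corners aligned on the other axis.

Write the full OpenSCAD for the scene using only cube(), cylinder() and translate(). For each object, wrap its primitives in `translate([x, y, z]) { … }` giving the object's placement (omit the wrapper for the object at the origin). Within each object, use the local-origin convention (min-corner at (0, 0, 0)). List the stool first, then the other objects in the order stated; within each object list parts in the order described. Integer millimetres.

translate([0, 0, 370]) cube([261, 322, 29]);
translate([19, 19, 0]) cylinder(h = 370, r = 19);
translate([242, 19, 0]) cylinder(h = 370, r = 19);
translate([19, 303, 0]) cylinder(h = 370, r = 19);
translate([242, 303, 0]) cylinder(h = 370, r = 19);
translate([411, 0, 0]) {
  cube([42, 70, 2309]);
  translate([357, 0, 0]) cube([42, 70, 2309]);
  translate([42, 0, 259]) cube([315, 70, 39]);
  translate([42, 0, 568]) cube([315, 70, 39]);
  translate([42, 0, 877]) cube([315, 70, 39]);
  translate([42, 0, 1186]) cube([315, 70, 39]);
  translate([42, 0, 1495]) cube([315, 70, 39]);
  translate([42, 0, 1804]) cube([315, 70, 39]);
  translate([42, 0, 2113]) cube([315, 70, 39]);
}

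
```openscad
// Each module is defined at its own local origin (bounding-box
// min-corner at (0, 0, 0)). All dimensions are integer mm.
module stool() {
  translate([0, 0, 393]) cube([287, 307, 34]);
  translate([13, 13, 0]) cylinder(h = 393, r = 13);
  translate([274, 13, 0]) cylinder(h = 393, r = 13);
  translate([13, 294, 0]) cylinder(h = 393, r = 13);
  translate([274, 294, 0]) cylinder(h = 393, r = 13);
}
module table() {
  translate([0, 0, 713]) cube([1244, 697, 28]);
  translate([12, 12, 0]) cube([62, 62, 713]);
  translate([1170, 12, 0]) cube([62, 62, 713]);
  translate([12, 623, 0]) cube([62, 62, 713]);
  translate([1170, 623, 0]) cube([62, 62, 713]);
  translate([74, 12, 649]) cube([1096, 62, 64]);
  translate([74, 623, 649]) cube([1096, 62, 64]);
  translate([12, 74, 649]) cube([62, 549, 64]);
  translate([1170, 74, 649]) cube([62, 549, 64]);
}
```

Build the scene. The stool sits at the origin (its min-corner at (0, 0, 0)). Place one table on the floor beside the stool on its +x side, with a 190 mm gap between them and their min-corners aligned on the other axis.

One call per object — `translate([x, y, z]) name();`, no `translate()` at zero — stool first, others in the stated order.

stool();
translate([477, 0, 0]) table();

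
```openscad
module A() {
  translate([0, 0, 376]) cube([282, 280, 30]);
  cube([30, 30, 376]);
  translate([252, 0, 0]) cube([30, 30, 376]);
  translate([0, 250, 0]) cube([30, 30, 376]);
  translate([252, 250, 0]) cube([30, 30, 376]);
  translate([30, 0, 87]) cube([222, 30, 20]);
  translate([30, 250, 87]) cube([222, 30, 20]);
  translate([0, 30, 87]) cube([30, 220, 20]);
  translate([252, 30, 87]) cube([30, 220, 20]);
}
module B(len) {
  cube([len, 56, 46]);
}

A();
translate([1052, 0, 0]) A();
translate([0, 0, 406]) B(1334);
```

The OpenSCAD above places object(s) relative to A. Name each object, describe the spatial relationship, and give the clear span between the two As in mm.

A is a stool. B is a beam. A beam spans the tops of two stools. The clear span between the two stools is 770 mm.

Second stool starts at x = 1052; first ends at x = 282; clear span = 1052 − 282 = 770 mm.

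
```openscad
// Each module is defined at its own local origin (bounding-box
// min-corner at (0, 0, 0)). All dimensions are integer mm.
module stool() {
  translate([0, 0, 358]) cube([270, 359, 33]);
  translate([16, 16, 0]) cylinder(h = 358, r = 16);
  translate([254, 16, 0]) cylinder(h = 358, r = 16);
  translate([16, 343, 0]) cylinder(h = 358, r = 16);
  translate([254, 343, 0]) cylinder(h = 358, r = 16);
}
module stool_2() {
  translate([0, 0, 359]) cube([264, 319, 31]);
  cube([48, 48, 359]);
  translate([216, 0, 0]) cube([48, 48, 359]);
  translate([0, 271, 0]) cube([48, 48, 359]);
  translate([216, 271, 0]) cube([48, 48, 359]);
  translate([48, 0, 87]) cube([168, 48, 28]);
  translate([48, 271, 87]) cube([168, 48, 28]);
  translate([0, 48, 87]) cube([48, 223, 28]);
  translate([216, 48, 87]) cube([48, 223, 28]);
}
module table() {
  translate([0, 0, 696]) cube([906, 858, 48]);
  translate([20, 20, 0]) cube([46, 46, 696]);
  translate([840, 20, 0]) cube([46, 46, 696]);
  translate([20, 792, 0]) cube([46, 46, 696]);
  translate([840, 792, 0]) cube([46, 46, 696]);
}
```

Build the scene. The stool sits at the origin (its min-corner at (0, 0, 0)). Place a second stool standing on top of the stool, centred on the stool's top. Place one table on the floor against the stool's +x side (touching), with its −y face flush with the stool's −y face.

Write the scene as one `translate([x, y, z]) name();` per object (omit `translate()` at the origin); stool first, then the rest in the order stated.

stool();
translate([3, 20, 391]) stool_2();
translate([270, 0, 0]) table();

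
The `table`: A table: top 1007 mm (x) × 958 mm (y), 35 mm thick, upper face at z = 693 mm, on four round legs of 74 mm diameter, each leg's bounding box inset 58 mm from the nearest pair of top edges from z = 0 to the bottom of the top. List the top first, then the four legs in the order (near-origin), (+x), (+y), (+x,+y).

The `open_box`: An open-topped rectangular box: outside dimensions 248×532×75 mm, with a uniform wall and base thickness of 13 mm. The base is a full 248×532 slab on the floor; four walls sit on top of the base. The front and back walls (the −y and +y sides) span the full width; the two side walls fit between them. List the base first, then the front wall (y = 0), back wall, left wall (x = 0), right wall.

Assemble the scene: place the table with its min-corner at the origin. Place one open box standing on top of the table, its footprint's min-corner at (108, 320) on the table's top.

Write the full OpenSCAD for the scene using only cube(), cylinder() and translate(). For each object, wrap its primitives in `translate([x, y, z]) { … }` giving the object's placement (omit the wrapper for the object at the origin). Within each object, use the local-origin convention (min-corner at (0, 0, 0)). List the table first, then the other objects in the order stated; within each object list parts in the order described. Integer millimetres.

translate([0, 0, 658]) cube([1007, 958, 35]);
translate([95, 95, 0]) cylinder(h = 658, r = 37);
translate([912, 95, 0]) cylinder(h = 658, r = 37);
translate([95, 863, 0]) cylinder(h = 658, r = 37);
translate([912, 863, 0]) cylinder(h = 658, r = 37);
translate([108, 320, 693]) {
  cube([248, 532, 13]);
  translate([0, 0, 13]) cube([248, 13, 62]);
  translate([0, 519, 13]) cube([248, 13, 62]);
  translate([0, 13, 13]) cube([13, 506, 62]);
  translate([235, 13, 13]) cube([13, 506, 62]);
}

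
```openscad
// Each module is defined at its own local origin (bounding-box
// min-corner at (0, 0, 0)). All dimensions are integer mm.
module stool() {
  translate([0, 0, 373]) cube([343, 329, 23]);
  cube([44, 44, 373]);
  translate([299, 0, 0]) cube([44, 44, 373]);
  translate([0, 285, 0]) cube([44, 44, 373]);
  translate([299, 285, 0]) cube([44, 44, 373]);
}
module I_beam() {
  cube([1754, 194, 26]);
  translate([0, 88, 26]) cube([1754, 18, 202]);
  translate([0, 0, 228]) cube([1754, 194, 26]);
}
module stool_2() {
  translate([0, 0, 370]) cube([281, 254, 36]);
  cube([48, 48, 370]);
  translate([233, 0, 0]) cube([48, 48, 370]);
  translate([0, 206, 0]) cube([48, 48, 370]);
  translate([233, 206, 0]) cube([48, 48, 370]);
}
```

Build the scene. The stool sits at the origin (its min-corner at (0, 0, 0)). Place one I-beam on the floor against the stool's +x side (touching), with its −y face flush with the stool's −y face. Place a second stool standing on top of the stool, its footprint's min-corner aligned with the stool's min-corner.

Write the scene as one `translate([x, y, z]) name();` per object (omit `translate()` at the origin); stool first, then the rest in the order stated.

stool();
translate([343, 0, 0]) I_beam();
translate([0, 0, 396]) stool_2();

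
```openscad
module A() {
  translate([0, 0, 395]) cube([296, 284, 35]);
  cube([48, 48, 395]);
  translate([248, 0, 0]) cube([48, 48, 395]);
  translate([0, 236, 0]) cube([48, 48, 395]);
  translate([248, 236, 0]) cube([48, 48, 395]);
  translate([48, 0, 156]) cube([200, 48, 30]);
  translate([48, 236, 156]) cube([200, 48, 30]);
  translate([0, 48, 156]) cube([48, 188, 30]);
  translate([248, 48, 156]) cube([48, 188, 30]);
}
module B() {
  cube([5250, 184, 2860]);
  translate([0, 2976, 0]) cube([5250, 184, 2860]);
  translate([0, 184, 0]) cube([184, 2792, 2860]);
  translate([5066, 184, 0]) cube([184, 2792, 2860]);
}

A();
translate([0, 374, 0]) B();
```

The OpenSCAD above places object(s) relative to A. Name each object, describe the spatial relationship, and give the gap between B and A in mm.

The house frame's nearest face is 90 mm from the stool's +y face.

A is a stool. B is a house frame. The house frame is on the floor beside the stool on its +y side. The gap between the house frame and the stool is 90 mm.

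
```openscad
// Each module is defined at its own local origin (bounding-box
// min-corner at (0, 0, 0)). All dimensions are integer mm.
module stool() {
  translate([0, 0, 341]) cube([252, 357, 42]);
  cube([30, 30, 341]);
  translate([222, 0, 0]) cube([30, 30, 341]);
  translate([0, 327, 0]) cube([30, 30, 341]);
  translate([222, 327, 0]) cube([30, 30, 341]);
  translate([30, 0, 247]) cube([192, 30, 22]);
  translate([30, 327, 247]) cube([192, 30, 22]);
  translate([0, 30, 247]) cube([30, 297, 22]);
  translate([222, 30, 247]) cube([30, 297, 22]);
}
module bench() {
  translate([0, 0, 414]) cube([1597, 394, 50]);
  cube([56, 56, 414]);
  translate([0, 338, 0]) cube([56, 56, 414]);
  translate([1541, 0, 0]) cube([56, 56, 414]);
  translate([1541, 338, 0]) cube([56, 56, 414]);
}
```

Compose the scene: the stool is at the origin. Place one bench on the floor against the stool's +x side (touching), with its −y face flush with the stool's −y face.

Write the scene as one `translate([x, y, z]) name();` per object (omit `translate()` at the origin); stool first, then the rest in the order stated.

stool();
translate([252, 0, 0]) bench();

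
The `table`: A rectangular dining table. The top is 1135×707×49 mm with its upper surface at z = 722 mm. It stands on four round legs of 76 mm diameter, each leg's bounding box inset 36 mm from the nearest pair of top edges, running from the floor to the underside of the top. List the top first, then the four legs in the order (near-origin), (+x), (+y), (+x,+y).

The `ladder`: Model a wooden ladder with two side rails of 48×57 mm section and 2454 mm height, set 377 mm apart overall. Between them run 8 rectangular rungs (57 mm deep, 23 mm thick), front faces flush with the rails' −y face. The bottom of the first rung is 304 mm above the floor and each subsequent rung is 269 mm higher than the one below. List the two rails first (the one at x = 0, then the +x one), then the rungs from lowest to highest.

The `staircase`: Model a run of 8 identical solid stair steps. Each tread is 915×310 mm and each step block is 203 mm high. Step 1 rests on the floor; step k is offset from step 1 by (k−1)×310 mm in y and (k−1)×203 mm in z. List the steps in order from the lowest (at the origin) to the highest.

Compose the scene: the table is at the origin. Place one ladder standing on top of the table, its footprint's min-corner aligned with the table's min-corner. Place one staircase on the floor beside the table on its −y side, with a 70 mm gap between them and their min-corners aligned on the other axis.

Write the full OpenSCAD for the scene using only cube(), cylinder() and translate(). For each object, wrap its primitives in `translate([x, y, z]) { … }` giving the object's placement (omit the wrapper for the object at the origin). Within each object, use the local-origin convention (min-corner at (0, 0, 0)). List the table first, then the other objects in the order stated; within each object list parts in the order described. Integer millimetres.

translate([0, 0, 673]) cube([1135, 707, 49]);
translate([74, 74, 0]) cylinder(h = 673, r = 38);
translate([1061, 74, 0]) cylinder(h = 673, r = 38);
translate([74, 633, 0]) cylinder(h = 673, r = 38);
translate([1061, 633, 0]) cylinder(h = 673, r = 38);
translate([0, 0, 722]) {
  cube([48, 57, 2454]);
  translate([329, 0, 0]) cube([48, 57, 2454]);
  translate([48, 0, 304]) cube([281, 57, 23]);
  translate([48, 0, 573]) cube([281, 57, 23]);
  translate([48, 0, 842]) cube([281, 57, 23]);
  translate([48, 0, 1111]) cube([281, 57, 23]);
  translate([48, 0, 1380]) cube([281, 57, 23]);
  translate([48, 0, 1649]) cube([281, 57, 23]);
  translate([48, 0, 1918]) cube([281, 57, 23]);
  translate([48, 0, 2187]) cube([281, 57, 23]);
}
translate([0, -2550, 0]) {
  cube([915, 310, 203]);
  translate([0, 310, 203]) cube([915, 310, 203]);
  translate([0, 620, 406]) cube([915, 310, 203]);
  translate([0, 930, 609]) cube([915, 310, 203]);
  translate([0, 1240, 812]) cube([915, 310, 203]);
  translate([0, 1550, 1015]) cube([915, 310, 203]);
  translate([0, 1860, 1218]) cube([915, 310, 203]);
  translate([0, 2170, 1421]) cube([915, 310, 203]);
}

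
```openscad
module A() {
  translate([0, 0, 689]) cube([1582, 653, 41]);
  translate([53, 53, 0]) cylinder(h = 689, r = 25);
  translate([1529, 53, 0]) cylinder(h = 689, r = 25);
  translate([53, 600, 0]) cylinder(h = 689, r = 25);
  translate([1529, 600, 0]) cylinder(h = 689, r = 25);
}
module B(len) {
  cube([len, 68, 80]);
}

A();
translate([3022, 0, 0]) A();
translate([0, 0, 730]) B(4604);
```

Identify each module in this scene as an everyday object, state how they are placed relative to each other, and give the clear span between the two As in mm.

Second table starts at x = 3022; first ends at x = 1582; clear span = 3022 − 1582 = 1440 mm.

A is a table. B is a beam. A beam spans the tops of two tables. The clear span between the two tables is 1440 mm.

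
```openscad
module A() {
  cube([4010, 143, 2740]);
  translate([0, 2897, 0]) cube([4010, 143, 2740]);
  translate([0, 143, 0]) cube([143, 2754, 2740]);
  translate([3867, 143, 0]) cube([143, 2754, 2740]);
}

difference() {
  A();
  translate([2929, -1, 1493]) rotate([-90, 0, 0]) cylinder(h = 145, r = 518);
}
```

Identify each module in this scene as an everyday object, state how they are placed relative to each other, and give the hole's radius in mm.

The subtracted cylinder has r = 518 mm.

A is a house frame. The house frame has a circular hole through its front wall. The hole's radius is 518 mm.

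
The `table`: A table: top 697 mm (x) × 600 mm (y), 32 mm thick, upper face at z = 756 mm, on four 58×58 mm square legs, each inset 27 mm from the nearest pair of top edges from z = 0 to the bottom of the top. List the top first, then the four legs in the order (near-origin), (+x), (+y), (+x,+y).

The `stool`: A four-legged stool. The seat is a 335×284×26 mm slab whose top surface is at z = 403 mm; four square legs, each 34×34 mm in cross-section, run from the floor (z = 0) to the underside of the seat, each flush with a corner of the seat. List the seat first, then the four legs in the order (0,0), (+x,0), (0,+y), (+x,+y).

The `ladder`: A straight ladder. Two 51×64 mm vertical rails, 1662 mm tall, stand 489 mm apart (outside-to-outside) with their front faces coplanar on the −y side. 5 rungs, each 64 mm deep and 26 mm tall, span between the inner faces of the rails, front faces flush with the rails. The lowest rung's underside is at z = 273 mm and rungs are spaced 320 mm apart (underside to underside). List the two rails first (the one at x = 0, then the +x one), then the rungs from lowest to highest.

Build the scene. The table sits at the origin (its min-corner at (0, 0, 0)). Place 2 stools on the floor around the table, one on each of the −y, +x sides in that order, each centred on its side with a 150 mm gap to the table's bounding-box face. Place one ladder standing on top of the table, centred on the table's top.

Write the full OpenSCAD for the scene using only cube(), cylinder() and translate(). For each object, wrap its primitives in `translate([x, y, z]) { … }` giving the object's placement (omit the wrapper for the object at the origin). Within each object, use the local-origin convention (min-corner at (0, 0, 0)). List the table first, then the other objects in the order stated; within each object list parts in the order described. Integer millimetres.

translate([0, 0, 724]) cube([697, 600, 32]);
translate([27, 27, 0]) cube([58, 58, 724]);
translate([612, 27, 0]) cube([58, 58, 724]);
translate([27, 515, 0]) cube([58, 58, 724]);
translate([612, 515, 0]) cube([58, 58, 724]);
translate([181, -434, 0]) {
  translate([0, 0, 377]) cube([335, 284, 26]);
  cube([34, 34, 377]);
  translate([301, 0, 0]) cube([34, 34, 377]);
  translate([0, 250, 0]) cube([34, 34, 377]);
  translate([301, 250, 0]) cube([34, 34, 377]);
}
translate([847, 158, 0]) {
  translate([0, 0, 377]) cube([335, 284, 26]);
  cube([34, 34, 377]);
  translate([301, 0, 0]) cube([34, 34, 377]);
  translate([0, 250, 0]) cube([34, 34, 377]);
  translate([301, 250, 0]) cube([34, 34, 377]);
}
translate([104, 268, 756]) {
  cube([51, 64, 1662]);
  translate([438, 0, 0]) cube([51, 64, 1662]);
  translate([51, 0, 273]) cube([387, 64, 26]);
  translate([51, 0, 593]) cube([387, 64, 26]);
  translate([51, 0, 913]) cube([387, 64, 26]);
  translate([51, 0, 1233]) cube([387, 64, 26]);
  translate([51, 0, 1553]) cube([387, 64, 26]);
}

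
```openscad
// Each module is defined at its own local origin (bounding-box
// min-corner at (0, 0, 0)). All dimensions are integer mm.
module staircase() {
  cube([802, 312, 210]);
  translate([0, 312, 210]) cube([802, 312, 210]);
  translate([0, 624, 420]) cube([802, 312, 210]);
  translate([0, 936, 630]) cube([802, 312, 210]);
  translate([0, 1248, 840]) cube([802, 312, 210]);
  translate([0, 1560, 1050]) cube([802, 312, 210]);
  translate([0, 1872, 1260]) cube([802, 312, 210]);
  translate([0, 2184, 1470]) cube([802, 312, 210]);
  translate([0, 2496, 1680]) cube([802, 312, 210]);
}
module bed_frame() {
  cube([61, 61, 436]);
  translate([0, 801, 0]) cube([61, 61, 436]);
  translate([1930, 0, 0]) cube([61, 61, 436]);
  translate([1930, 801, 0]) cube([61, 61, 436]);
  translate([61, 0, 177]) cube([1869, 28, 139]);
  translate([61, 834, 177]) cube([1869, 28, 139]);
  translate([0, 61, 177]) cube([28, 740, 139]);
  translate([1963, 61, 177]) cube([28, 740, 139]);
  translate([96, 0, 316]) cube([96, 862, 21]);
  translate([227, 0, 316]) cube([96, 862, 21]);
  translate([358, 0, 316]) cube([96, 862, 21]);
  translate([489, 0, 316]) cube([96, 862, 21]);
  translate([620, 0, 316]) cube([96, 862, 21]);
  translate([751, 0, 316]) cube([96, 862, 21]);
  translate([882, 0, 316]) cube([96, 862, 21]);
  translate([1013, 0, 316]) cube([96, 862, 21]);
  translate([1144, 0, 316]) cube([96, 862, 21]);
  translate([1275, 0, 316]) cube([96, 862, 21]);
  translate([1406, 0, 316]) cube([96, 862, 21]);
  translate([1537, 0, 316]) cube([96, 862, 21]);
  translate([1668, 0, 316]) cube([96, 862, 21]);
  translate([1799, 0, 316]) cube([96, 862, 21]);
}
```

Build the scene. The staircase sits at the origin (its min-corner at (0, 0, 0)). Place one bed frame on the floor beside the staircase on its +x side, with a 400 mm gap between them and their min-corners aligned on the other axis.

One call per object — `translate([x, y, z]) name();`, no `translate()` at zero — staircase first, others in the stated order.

staircase();
translate([1202, 0, 0]) bed_frame();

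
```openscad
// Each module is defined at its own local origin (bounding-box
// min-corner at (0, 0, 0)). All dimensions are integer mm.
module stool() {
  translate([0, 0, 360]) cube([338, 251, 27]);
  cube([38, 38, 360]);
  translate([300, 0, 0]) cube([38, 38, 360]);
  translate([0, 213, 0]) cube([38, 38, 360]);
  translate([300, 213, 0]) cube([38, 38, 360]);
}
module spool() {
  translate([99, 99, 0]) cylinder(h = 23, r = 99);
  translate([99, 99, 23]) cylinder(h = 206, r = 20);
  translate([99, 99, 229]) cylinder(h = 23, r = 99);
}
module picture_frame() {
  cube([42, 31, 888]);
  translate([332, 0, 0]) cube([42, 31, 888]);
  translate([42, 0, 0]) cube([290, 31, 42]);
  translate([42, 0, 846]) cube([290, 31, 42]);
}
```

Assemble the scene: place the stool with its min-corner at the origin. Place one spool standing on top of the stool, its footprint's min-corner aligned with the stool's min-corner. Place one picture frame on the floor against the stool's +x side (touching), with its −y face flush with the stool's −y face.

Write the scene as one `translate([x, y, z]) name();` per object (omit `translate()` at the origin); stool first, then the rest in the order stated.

stool();
translate([0, 0, 387]) spool();
translate([338, 0, 0]) picture_frame();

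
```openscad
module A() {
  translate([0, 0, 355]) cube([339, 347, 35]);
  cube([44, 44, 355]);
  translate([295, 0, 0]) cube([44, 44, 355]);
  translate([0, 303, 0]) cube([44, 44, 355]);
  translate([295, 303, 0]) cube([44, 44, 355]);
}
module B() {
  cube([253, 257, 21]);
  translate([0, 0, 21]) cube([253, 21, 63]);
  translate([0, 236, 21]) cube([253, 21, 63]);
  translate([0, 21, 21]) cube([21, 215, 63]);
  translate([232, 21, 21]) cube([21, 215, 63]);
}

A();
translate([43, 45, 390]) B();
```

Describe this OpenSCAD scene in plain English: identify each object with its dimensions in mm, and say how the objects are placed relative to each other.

A is a four-legged stool. The seat is a 339×347×35 mm slab whose top surface is at z = 390 mm; four square legs, each 44×44 mm in cross-section, run from the floor (z = 0) to the underside of the seat, each flush with a corner of the seat.

B is an open-topped rectangular box: outside dimensions 253×257×84 mm, with a uniform wall and base thickness of 21 mm. The base is a full 253×257 slab on the floor; four walls sit on top of the base. The front and back walls (the −y and +y sides) span the full width; the two side walls fit between them.

The open box is on top of the stool, centred.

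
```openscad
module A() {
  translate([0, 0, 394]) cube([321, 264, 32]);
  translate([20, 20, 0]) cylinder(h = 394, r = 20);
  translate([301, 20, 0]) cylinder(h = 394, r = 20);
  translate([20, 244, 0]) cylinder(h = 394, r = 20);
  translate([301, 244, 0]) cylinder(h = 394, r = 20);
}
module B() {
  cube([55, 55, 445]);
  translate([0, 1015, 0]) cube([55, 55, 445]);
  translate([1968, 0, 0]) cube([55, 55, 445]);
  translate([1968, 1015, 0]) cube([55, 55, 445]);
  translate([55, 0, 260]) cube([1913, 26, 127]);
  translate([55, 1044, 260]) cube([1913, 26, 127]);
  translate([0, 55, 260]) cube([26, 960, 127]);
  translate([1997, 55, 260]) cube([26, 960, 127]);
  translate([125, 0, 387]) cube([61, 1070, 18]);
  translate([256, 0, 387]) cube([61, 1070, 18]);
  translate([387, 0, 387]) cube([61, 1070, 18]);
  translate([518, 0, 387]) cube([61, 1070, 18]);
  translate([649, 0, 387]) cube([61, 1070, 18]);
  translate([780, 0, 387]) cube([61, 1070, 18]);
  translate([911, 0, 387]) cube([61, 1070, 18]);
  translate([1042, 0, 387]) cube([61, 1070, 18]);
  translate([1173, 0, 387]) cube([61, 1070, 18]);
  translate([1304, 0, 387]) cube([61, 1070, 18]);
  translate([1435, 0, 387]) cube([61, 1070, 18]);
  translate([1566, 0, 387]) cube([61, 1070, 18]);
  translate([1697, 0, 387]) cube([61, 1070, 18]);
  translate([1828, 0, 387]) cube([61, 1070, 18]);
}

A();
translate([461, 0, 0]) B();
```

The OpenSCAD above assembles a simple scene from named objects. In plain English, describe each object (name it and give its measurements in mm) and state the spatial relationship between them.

A is a simple wooden stool: a rectangular seat 321 mm (x) by 264 mm (y), 32 mm thick, top face at z = 426 mm, on four round legs, each 40 mm in diameter. The legs rest on z = 0, each leg's axis is inset half a diameter from the nearest pair of seat edges (so the leg's bounding box is flush with the corner).

B is a bed frame 2023 mm long (x) by 1070 mm wide (y). Four 55×55 mm corner posts, 445 mm tall, at the corners of the footprint. Four rails of 26 mm thickness and 127 mm height run between adjacent posts with their undersides at z = 260 mm, their outer faces flush with the outside of the frame (the two x-running rails run between the posts' inner faces; the two y-running rails run between the posts' inner faces). 14 slats, each 61 mm wide (x) and 18 mm thick, lie across the top of the two x-running rails, running the full 1070 mm width of the frame in y; the slats are evenly spaced along x between the inner faces of the end posts with equal gaps (rounded down to the nearest mm) at the −x end and between each pair — any rounding remainder accumulates at the +x end.

The bed frame is on the floor beside the stool on its +x side.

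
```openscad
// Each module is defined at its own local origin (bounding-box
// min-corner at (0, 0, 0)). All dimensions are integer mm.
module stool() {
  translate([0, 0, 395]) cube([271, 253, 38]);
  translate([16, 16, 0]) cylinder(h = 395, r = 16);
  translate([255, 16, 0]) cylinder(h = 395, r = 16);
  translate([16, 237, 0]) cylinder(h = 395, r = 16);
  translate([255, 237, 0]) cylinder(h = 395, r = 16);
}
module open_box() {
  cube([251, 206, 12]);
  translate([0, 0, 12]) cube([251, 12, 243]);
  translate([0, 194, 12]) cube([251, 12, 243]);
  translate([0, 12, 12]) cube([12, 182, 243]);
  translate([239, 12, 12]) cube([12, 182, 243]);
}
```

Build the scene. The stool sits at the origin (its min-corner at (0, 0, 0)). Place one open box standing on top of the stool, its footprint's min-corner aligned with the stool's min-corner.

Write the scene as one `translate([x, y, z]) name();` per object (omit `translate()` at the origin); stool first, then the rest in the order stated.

stool();
translate([0, 0, 433]) open_box();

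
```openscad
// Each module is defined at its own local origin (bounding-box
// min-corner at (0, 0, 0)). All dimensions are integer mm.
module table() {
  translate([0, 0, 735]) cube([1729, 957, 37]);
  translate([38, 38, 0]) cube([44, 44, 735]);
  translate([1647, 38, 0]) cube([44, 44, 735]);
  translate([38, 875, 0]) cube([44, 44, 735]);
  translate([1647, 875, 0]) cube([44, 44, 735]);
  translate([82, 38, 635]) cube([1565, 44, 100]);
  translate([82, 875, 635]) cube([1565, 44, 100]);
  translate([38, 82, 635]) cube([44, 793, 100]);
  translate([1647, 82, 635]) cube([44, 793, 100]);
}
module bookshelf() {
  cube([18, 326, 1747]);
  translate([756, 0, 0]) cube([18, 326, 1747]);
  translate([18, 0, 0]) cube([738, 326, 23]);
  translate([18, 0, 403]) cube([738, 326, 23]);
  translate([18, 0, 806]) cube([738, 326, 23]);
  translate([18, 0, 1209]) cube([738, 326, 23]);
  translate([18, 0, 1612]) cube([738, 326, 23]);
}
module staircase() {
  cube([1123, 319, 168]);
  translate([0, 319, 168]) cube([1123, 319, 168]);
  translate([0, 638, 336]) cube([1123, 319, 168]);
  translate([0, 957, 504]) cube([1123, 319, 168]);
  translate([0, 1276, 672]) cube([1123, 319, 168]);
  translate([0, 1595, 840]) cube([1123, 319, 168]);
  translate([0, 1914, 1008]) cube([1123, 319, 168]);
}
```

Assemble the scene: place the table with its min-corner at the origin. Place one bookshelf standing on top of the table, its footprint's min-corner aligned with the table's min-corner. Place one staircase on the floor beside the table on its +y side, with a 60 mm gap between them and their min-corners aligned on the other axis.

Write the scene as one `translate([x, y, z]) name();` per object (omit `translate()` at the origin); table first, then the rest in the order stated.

table();
translate([0, 0, 772]) bookshelf();
translate([0, 1017, 0]) staircase();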